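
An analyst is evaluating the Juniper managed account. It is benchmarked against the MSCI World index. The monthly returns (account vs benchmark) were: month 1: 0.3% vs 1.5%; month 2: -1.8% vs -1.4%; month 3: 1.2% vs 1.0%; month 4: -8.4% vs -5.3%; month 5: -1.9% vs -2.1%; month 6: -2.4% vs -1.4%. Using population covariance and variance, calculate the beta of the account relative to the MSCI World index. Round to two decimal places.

1.32

r̄p = -2.1667%,  r̄m = -1.2833%
Cov = Σ(rp − r̄p)(rm − r̄m) / 6 = 6.5594
Var(rm) = Σ(rm − r̄m)² / 6 = 4.9647
β = Cov / Var = 6.5594 / 4.9647 = 1.3212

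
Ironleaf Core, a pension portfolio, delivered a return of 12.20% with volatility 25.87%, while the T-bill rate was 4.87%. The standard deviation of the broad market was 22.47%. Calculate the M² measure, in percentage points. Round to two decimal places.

Sharpe = (Rp − Rf) / σp = (12.20% − 4.87%) / 25.87% = 0.2833
M² = Rf + Sharpe × σm = 4.87% + 0.2833 × 22.47% = 11.2358%

11.24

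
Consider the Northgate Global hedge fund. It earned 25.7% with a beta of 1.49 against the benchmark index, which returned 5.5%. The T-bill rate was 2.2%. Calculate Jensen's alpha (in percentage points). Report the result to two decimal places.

18.58

CAPM expected return = Rf + β(Rm − Rf) = 2.2% + 1.49 × (5.5% − 2.2%) = 2.2 + 1.49 × 3.30 = 7.1170%
Jensen's α = Rp − E[R] = 25.7% − 7.1170% = 18.5830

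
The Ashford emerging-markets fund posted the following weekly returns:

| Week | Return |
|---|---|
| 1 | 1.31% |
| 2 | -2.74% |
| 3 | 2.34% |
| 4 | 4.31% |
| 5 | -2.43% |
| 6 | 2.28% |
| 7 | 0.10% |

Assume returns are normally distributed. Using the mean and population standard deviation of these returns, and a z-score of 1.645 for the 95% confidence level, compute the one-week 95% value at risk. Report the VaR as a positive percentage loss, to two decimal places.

r̄ = (1.31 − 2.74 + 2.34 + 4.31 − 2.43 + 2.28 + 0.1) / 7 = 0.7386%
Σ(r − r̄)² = 40.5703; population σ = √(40.5703/7) = 2.4074%
VaR = −(r̄ − z·σ) = −(0.7386 − 1.645 × 2.4074) = −(-3.2216) = 3.2216%

3.22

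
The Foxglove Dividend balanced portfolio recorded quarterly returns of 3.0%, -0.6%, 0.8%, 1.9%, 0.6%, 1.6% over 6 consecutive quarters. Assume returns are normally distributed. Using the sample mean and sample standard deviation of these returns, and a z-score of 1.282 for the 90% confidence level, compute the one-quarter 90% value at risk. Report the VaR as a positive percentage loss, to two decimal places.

0.37

Mean return r̄ = 7.30 / 6 = 1.2167%
Sample σ = √[Σ(r − r̄)² / 5] = √[7.6483 / 5] = √1.5297 = 1.2368%
VaR = −(r̄ − z·σ) = −(1.2167 − 1.282 × 1.2368) = −(-0.3689) = 0.3689%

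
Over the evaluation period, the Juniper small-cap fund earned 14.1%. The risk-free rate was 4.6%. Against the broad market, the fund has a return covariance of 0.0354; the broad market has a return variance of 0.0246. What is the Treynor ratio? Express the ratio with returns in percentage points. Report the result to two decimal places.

6.60

β = Cov / Var = 0.0354 / 0.0246 = 1.4390
Treynor = (Rp − Rf) / β = (14.1% − 4.6%) / 1.4390 = 9.50 / 1.4390 = 6.6018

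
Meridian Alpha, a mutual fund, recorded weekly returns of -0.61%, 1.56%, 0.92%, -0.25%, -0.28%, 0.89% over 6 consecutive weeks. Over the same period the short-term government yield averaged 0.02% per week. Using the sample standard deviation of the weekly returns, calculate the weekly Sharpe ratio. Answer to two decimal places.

0.41

r̄ = (-0.61 + 1.56 + 0.92 − 0.25 − 0.28 + 0.89) / 6 = 0.3717%
Sample σ = √[Σ(r − r̄)² / 5] = √[3.7563 / 5] = √0.7513 = 0.8668%
Sharpe = (r̄ − rf) / σ = (0.3717 − 0.02) / 0.8668 = 0.3517 / 0.8668 = 0.4057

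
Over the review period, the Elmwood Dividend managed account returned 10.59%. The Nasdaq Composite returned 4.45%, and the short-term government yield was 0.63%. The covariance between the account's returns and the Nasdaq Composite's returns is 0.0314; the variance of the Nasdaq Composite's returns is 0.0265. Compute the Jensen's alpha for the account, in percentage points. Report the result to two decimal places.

5.43

β = Cov / Var = 0.0314 / 0.0265 = 1.1849
E[R] = Rf + β(Rm − Rf) = 0.63% + 1.1849 × (4.45% − 0.63%) = 5.1563%
α = Rp − E[R] = 10.59% − 5.1563% = 5.4337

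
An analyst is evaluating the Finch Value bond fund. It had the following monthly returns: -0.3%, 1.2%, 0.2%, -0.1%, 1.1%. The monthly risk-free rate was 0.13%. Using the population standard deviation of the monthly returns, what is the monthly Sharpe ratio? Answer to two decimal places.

r̄ = (-0.3 + 1.2 + 0.2 − 0.1 + 1.1) / 5 = 0.4200%
Σ(r − r̄)² = 1.9080; population σ = √(1.9080/5) = 0.6177%
Sharpe = (r̄ − rf) / σ = (0.4200 − 0.13) / 0.6177 = 0.2900 / 0.6177 = 0.4695

0.47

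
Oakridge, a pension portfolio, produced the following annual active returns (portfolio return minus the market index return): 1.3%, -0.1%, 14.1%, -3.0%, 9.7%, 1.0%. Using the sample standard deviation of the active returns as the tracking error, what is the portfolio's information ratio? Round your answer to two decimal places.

0.58

Mean return r̄ = 23.00 / 6 = 3.8333%
Sample std dev = √[216.4333 / 5] = 6.5793%
IR = r̄ / tracking error = 3.8333 / 6.5793 = 0.5826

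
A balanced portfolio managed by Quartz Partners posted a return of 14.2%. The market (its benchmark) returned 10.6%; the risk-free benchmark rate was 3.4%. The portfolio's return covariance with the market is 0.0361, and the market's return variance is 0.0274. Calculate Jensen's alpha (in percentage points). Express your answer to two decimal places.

1.31

β = Cov / Var = 0.0361 / 0.0274 = 1.3175
E[R] = Rf + β(Rm − Rf) = 3.4% + 1.3175 × (10.6% − 3.4%) = 12.8860%
α = Rp − E[R] = 14.2% − 12.8860% = 1.3140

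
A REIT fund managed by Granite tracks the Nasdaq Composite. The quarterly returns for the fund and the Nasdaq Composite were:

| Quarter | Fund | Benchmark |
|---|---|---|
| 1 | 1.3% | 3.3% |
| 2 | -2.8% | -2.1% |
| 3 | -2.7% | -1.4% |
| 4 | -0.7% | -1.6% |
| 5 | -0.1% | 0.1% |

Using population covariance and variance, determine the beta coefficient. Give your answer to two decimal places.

0.69

r̄p = -1.0000%,  r̄m = -0.3400%
Cov = Σ(rp − r̄p)(rm − r̄m) / 5 = 2.6720
Var(rm) = Σ(rm − r̄m)² / 5 = 3.8504
β = Cov / Var = 2.6720 / 3.8504 = 0.6940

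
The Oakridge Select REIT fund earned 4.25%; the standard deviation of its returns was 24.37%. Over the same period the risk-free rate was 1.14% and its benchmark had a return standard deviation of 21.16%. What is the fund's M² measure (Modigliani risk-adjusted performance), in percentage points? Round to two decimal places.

Sharpe = (Rp − Rf) / σp = (4.25% − 1.14%) / 24.37% = 0.1276
M² = Rf + Sharpe × σm = 1.14% + 0.1276 × 21.16% = 3.8400%

3.84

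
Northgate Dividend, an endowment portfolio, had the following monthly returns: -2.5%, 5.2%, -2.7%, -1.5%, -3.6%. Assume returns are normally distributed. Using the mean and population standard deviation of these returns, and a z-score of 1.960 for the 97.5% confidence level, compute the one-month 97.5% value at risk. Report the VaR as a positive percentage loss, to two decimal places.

μ = (-2.5 + 5.2 − 2.7 − 1.5 − 3.6) / 5 = -1.0200%
Population std dev = √[50.5880 / 5] = 3.1808%
VaR = −(μ − z·σ) = −(-1.0200 − 1.960 × 3.1808) = −(-7.2544) = 7.2544%

7.25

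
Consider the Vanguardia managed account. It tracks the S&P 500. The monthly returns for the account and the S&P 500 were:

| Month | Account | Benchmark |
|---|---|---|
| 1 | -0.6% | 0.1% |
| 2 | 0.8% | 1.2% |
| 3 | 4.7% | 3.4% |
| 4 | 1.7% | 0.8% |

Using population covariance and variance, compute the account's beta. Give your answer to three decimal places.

1.506

r̄p = 1.6500%,  r̄m = 1.3750%
Cov = Σ(rp − r̄p)(rm − r̄m) / 4 = 2.2913
Var(rm) = Σ(rm − r̄m)² / 4 = 1.5219
β = Cov / Var = 2.2913 / 1.5219 = 1.5056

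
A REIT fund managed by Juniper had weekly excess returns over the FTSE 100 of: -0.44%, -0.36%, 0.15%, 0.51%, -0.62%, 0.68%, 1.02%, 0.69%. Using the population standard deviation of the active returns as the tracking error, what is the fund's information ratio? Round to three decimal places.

0.355

Mean return r̄ = 1.630 / 8 = 0.2038%
Σ(r − r̄)² = 2.6370; population σ = √(2.6370/8) = 0.5741%
IR = r̄ / tracking error = 0.2038 / 0.5741 = 0.3550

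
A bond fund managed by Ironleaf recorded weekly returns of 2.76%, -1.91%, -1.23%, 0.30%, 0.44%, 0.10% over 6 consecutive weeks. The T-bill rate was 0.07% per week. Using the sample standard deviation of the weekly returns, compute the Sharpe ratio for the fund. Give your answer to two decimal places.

0.00

r̄ = (2.76 − 1.91 − 1.23 + 0.3 + 0.44 + 0.1) / 6 = 0.460 / 6 = 0.0767%
Σ(r − r̄)² = (2.76 − 0.0767)² + (-1.91 − 0.0767)² + (-1.23 − 0.0767)² + … = 13.0369
sample σ = √(13.0369 / 5) = √2.6074 = 1.6147%
Sharpe = (r̄ − rf) / σ = (0.0767 − 0.07) / 1.6147 = 0.0067 / 1.6147 = 0.0041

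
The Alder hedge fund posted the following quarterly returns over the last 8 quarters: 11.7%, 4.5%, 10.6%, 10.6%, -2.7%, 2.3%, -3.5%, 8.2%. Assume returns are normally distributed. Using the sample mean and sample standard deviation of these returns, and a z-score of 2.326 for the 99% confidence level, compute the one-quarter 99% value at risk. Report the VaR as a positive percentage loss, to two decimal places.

Mean return μ = 41.70 / 8 = 5.2125%
Sample σ = √[Σ(r − μ)² / 7] = √[256.5688 / 7] = √36.6527 = 6.0541%
VaR = −(μ − z·σ) = −(5.2125 − 2.326 × 6.0541) = −(-8.8693) = 8.8693%

8.87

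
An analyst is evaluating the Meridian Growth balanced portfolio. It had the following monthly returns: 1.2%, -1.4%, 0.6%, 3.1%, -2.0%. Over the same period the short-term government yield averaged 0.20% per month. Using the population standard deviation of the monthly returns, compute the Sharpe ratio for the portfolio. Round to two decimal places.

0.05

r̄ = (1.2 − 1.4 + 0.6 + 3.1 − 2) / 5 = 0.3000%
Population std dev = √[16.9200 / 5] = 1.8396%
Sharpe = (r̄ − rf) / σ = (0.3000 − 0.2) / 1.8396 = 0.1000 / 1.8396 = 0.0544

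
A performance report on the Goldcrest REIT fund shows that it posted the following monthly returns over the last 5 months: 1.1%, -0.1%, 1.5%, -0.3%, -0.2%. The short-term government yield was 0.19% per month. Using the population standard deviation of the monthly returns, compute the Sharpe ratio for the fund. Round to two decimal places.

Mean return r̄ = 2.00 / 5 = 0.4000%
Population σ = √[Σ(r − r̄)² / 5] = √[2.8000 / 5] = √0.5600 = 0.7483%
Sharpe = (r̄ − rf) / σ = (0.4000 − 0.19) / 0.7483 = 0.2100 / 0.7483 = 0.2806

0.28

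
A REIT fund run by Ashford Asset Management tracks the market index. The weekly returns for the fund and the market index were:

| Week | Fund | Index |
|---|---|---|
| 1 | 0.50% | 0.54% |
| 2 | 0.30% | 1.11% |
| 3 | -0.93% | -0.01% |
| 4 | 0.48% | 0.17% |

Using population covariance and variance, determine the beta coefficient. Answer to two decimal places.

r̄p = 0.0875%,  r̄m = 0.4525%
Cov = Σ(rp − r̄p)(rm − r̄m) / 4 = 0.1339
Var(rm) = Σ(rm − r̄m)² / 4 = 0.1834
β = Cov / Var = 0.1339 / 0.1834 = 0.7301

0.73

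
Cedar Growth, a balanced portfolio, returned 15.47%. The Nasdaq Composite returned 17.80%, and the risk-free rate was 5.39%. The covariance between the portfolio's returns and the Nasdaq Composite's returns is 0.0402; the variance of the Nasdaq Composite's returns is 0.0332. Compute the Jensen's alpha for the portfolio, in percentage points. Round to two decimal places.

β = Cov / Var = 0.0402 / 0.0332 = 1.2108
E[R] = Rf + β(Rm − Rf) = 5.39% + 1.2108 × (17.80% − 5.39%) = 20.4160%
α = Rp − E[R] = 15.47% − 20.4160% = -4.9460

-4.95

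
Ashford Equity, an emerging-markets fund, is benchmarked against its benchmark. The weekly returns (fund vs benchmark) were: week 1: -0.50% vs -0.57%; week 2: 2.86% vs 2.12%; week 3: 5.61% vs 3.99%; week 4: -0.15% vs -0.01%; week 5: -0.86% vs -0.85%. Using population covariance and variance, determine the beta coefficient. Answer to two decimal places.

1.34

r̄p = 1.3920%,  r̄m = 0.9360%
Cov = Σ(rp − r̄p)(rm − r̄m) / 5 = 4.5900
Var(rm) = Σ(rm − r̄m)² / 5 = 3.4163
β = Cov / Var = 4.5900 / 3.4163 = 1.3436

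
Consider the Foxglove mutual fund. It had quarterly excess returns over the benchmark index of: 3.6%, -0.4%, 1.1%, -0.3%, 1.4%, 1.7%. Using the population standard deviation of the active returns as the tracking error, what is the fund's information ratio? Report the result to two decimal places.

Mean return r̄ = 7.10 / 6 = 1.1833%
Σ(r − r̄)² = (3.6 − 1.1833)² + (-0.4 − 1.1833)² + … = 10.8683
population σ = √(10.8683 / 6) = √1.8114 = 1.3459%
IR = r̄ / tracking error = 1.1833 / 1.3459 = 0.8792

0.88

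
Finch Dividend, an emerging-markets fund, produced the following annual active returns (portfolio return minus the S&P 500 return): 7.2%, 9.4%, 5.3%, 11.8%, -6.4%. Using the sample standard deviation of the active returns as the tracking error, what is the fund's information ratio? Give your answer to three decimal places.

μ = (7.2 + 9.4 + 5.3 + 11.8 − 6.4) / 5 = 5.4600%
Σ(r − μ)² = (7.2 − 5.4600)² + (9.4 − 5.4600)² + … = 199.4320
sample σ = √(199.4320 / 4) = √49.8580 = 7.0610%
IR = μ / tracking error = 5.4600 / 7.0610 = 0.7733

0.773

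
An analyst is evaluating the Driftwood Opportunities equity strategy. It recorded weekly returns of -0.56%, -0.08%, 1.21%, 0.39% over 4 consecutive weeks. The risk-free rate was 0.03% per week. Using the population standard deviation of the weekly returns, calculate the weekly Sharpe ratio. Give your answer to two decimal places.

0.32

r̄ = (-0.56 − 0.08 + 1.21 + 0.39) / 4 = 0.2400%
Σ(r − r̄)² = (-0.56 − 0.2400)² + (-0.08 − 0.2400)² + (1.21 − 0.2400)² + … = 1.7058
σ = √[1.7058 / 4] = 0.6530%
Sharpe = (r̄ − rf) / σ = (0.2400 − 0.03) / 0.6530 = 0.2100 / 0.6530 = 0.3216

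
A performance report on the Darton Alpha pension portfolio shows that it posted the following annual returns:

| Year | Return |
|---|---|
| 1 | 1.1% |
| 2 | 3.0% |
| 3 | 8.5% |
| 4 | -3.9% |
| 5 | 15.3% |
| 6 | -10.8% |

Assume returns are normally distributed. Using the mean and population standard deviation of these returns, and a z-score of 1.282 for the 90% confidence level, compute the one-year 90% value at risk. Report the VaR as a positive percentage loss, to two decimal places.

8.52

r̄ = (1.1 + 3 + 8.5 − 3.9 + 15.3 − 10.8) / 6 = 2.2000%
Σ(r − r̄)² = (1.1 − 2.2000)² + (3 − 2.2000)² + (8.5 − 2.2000)² + … = 419.3600
population σ = √(419.3600 / 6) = √69.8933 = 8.3602%
VaR = −(r̄ − z·σ) = −(2.2000 − 1.282 × 8.3602) = −(-8.5178) = 8.5178%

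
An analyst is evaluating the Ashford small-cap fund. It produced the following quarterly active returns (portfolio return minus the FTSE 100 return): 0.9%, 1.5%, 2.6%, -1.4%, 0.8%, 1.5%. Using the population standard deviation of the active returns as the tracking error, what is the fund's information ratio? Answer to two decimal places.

r̄ = (0.9 + 1.5 + 2.6 − 1.4 + 0.8 + 1.5) / 6 = 0.9833%
Σ(r − r̄)² = 8.8683; population σ = √(8.8683/6) = 1.2158%
IR = r̄ / tracking error = 0.9833 / 1.2158 = 0.8088

0.81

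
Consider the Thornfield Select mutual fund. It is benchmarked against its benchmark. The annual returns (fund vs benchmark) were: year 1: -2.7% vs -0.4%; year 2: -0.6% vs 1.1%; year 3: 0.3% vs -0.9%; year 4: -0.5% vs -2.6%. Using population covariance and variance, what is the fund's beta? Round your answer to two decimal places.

-0.14

r̄p = -0.8750%,  r̄m = -0.7000%
Cov = Σ(rp − r̄p)(rm − r̄m) / 4 = -0.2500
Var(rm) = Σ(rm − r̄m)² / 4 = 1.7450
β = Cov / Var = -0.2500 / 1.7450 = -0.1433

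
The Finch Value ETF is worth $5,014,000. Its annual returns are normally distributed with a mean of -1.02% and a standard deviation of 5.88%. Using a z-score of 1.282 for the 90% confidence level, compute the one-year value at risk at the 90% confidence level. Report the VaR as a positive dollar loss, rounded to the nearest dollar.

Return at the 90% tail: μ − z·σ = -1.02% − 1.282 × 5.88% = -1.02 − 7.53816 = -8.55816%
VaR = −(-8.55816%) × $5,014,000 = 8.55816% × $5,014,000 = $429,106

$429,106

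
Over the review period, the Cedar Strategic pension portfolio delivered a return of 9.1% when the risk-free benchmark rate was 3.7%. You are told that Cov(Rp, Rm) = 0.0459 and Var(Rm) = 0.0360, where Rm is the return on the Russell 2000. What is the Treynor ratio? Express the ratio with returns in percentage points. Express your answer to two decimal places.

β = Cov / Var = 0.0459 / 0.0360 = 1.2750
Treynor = (Rp − Rf) / β = (9.1% − 3.7%) / 1.2750 = 5.40 / 1.2750 = 4.2353

4.24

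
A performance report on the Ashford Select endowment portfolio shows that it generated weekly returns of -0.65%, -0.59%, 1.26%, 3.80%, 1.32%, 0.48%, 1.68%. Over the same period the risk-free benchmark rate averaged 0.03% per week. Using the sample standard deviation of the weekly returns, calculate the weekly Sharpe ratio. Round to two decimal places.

0.66

Mean return μ = 7.300 / 7 = 1.0429%
Sample std dev = √[13.9805 / 6] = 1.5265%
Sharpe = (μ − rf) / σ = (1.0429 − 0.03) / 1.5265 = 1.0129 / 1.5265 = 0.6635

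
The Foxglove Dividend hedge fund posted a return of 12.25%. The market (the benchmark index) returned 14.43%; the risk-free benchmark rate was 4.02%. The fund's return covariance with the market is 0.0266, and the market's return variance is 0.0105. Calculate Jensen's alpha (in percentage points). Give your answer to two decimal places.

-18.14

β = Cov / Var = 0.0266 / 0.0105 = 2.5333
E[R] = Rf + β(Rm − Rf) = 4.02% + 2.5333 × (14.43% − 4.02%) = 30.3917%
α = Rp − E[R] = 12.25% − 30.3917% = -18.1417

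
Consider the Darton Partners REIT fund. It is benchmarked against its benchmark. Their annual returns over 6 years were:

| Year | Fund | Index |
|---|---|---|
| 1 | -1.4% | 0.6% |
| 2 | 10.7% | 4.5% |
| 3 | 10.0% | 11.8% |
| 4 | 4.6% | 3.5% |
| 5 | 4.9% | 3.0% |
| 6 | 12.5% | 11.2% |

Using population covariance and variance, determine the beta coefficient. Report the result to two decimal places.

r̄p = 6.8833%,  r̄m = 5.7667%
Cov = Σ(rp − r̄p)(rm − r̄m) / 6 = 16.3244
Var(rm) = Σ(rm − r̄m)² / 6 = 17.8356
β = Cov / Var = 16.3244 / 17.8356 = 0.9153

0.92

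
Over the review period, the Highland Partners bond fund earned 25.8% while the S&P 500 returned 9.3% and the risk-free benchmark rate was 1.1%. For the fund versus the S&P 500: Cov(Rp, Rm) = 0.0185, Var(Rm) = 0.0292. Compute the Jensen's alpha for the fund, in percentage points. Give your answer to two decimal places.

β = Cov / Var = 0.0185 / 0.0292 = 0.6336
E[R] = Rf + β(Rm − Rf) = 1.1% + 0.6336 × (9.3% − 1.1%) = 6.2955%
α = Rp − E[R] = 25.8% − 6.2955% = 19.5045

19.50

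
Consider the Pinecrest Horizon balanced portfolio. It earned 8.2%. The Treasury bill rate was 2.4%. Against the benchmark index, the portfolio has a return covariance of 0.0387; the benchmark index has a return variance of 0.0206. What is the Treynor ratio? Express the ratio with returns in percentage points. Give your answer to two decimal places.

3.09

β = Cov / Var = 0.0387 / 0.0206 = 1.8786
Treynor = (Rp − Rf) / β = (8.2% − 2.4%) / 1.8786 = 5.80 / 1.8786 = 3.0874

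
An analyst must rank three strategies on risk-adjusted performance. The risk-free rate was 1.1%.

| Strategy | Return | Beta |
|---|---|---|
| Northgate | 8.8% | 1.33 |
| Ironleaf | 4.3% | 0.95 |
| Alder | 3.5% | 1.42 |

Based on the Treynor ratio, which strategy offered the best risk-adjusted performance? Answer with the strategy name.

Northgate

Northgate: Treynor = (8.8% − 1.1%) / 1.33 = 5.789
Ironleaf: Treynor = (4.3% − 1.1%) / 0.95 = 3.368
Alder: Treynor = (3.5% − 1.1%) / 1.42 = 1.690
Highest: Northgate (5.789).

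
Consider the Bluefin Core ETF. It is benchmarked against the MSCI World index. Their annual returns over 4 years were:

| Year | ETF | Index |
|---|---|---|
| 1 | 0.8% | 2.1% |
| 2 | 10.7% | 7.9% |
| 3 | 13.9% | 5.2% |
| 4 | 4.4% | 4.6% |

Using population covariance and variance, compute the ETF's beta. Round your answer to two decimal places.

r̄p = 7.4500%,  r̄m = 4.9500%
Cov = Σ(rp − r̄p)(rm − r̄m) / 4 = 7.8050
Var(rm) = Σ(rm − r̄m)² / 4 = 4.2525
β = Cov / Var = 7.8050 / 4.2525 = 1.8354

1.84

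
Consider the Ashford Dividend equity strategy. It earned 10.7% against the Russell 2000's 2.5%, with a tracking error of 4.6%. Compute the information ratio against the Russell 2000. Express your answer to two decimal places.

IR = (Rp − Rb) / TE = (10.7% − 2.5%) / 4.6% = 8.20% / 4.6% = 1.7826

1.78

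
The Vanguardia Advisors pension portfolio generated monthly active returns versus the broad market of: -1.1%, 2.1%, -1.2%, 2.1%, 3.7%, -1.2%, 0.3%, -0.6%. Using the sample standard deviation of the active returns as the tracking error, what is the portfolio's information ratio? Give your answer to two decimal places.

r̄ = (-1.1 + 2.1 − 1.2 + 2.1 + 3.7 − 1.2 + 0.3 − 0.6) / 8 = 4.10 / 8 = 0.5125%
Σ(r − r̄)² = 24.9488; sample σ = √(24.9488/7) = 1.8879%
IR = r̄ / tracking error = 0.5125 / 1.8879 = 0.2715

0.27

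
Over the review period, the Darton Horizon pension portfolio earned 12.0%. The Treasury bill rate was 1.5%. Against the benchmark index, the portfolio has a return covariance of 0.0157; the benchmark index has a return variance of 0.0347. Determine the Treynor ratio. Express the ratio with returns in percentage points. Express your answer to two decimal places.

23.21

β = Cov / Var = 0.0157 / 0.0347 = 0.4524
Treynor = (Rp − Rf) / β = (12.0% − 1.5%) / 0.4524 = 10.50 / 0.4524 = 23.2095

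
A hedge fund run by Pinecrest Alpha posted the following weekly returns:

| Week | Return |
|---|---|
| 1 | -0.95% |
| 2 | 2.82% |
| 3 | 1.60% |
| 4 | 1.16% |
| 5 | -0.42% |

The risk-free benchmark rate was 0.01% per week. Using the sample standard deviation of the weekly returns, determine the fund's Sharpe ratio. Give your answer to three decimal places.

r̄ = (-0.95 + 2.82 + 1.6 + 1.16 − 0.42) / 5 = 4.210 / 5 = 0.8420%
Σ(r − r̄)² = (-0.95 − 0.8420)² + (2.82 − 0.8420)² + (1.6 − 0.8420)² + … = 9.3921
σ = √[9.3921 / 4] = 1.5323%
Sharpe = (r̄ − rf) / σ = (0.8420 − 0.01) / 1.5323 = 0.8320 / 1.5323 = 0.5430

0.543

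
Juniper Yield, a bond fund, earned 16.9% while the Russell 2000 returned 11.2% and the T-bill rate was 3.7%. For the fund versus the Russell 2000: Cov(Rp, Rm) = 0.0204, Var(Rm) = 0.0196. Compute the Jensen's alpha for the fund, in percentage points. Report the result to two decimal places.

5.39

β = Cov / Var = 0.0204 / 0.0196 = 1.0408
E[R] = Rf + β(Rm − Rf) = 3.7% + 1.0408 × (11.2% − 3.7%) = 11.5060%
α = Rp − E[R] = 16.9% − 11.5060% = 5.3940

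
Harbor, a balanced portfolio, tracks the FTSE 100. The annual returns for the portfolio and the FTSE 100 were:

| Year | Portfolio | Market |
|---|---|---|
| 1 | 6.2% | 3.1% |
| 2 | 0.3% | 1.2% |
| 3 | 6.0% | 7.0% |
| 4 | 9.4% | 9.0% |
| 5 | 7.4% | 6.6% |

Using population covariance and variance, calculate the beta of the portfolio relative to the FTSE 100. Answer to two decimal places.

r̄p = 5.8600%,  r̄m = 5.3800%
Cov = Σ(rp − r̄p)(rm − r̄m) / 5 = 7.4772
Var(rm) = Σ(rm − r̄m)² / 5 = 7.9776
β = Cov / Var = 7.4772 / 7.9776 = 0.9373

0.94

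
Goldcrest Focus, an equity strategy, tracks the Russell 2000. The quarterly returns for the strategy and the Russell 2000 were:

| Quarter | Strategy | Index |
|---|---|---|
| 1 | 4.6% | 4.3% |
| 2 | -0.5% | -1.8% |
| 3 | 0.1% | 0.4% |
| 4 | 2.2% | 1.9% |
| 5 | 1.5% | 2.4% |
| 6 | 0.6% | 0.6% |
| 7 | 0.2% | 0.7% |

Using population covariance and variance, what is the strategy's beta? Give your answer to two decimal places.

r̄p = 1.2429%,  r̄m = 1.2143%
Cov = Σ(rp − r̄p)(rm − r̄m) / 7 = 2.6337
Var(rm) = Σ(rm − r̄m)² / 7 = 3.1127
β = Cov / Var = 2.6337 / 3.1127 = 0.8461

0.85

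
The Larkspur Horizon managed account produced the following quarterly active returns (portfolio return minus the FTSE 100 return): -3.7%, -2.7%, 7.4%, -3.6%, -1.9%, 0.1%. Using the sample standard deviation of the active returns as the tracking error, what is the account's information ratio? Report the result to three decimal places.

r̄ = (-3.7 − 2.7 + 7.4 − 3.6 − 1.9 + 0.1) / 6 = -4.40 / 6 = -0.7333%
Σ(r − r̄)² = (-3.7 − (-0.7333))² + (-2.7 − (-0.7333))² + (7.4 − (-0.7333))² + … = 89.0933
sample σ = √(89.0933 / 5) = √17.8187 = 4.2212%
IR = r̄ / tracking error = -0.7333 / 4.2212 = -0.1737

-0.174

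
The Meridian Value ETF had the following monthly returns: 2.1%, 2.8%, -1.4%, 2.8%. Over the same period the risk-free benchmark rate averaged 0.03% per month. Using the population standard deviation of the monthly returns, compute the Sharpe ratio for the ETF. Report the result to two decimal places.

0.89

Mean return μ = 6.30 / 4 = 1.5750%
Σ(r − μ)² = (2.1 − 1.5750)² + (2.8 − 1.5750)² + … = 12.1275
σ = √[12.1275 / 4] = 1.7412%
Sharpe = (μ − rf) / σ = (1.5750 − 0.03) / 1.7412 = 1.5450 / 1.7412 = 0.8873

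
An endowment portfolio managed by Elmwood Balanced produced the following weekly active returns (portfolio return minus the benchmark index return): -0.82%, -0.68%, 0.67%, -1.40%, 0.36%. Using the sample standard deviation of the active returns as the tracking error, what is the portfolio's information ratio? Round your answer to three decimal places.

Mean return r̄ = -1.870 / 5 = -0.3740%
Sample σ = √[Σ(r − r̄)² / 4] = √[2.9739 / 4] = √0.7435 = 0.8623%
IR = r̄ / tracking error = -0.3740 / 0.8623 = -0.4337

-0.434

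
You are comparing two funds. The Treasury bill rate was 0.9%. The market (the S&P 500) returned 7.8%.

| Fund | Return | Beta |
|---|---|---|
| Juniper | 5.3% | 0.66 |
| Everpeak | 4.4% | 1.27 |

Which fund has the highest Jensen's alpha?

Juniper: α = 5.3% − [0.9% + 0.66 × (7.8% − 0.9%)] = -0.154
Everpeak: α = 4.4% − [0.9% + 1.27 × (7.8% − 0.9%)] = -5.263
Highest: Juniper (-0.154).

Juniper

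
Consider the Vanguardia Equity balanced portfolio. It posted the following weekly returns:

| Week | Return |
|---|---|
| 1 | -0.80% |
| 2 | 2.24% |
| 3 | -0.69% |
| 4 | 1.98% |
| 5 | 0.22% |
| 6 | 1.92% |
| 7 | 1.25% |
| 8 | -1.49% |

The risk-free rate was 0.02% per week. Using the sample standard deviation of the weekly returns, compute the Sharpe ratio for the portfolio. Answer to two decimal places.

μ = (-0.8 + 2.24 − 0.69 + 1.98 + 0.22 + 1.92 + 1.25 − 1.49) / 8 = 4.630 / 8 = 0.5788%
Sample σ = √[Σ(r − μ)² / 7] = √[14.8919 / 7] = √2.1274 = 1.4586%
Sharpe = (μ − rf) / σ = (0.5788 − 0.02) / 1.4586 = 0.5588 / 1.4586 = 0.3831

0.38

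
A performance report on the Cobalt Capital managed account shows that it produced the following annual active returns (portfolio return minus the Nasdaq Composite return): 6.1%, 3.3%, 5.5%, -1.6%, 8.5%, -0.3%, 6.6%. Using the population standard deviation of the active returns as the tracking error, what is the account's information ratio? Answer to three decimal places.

r̄ = (6.1 + 3.3 + 5.5 − 1.6 + 8.5 − 0.3 + 6.6) / 7 = 4.0143%
Population std dev = √[84.0086 / 7] = 3.4643%
IR = r̄ / tracking error = 4.0143 / 3.4643 = 1.1588

1.159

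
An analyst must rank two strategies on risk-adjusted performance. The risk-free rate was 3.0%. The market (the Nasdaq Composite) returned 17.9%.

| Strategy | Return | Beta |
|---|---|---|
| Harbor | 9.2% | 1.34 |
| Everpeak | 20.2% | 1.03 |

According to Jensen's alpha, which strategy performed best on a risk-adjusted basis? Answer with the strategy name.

Harbor: α = 9.2% − [3.0% + 1.34 × (17.9% − 3.0%)] = -13.766
Everpeak: α = 20.2% − [3.0% + 1.03 × (17.9% − 3.0%)] = 1.853
Highest: Everpeak (1.853).

Everpeak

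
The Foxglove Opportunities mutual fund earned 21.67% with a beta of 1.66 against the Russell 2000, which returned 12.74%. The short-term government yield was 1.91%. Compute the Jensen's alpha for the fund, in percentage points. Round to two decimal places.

CAPM expected return = Rf + β(Rm − Rf) = 1.91% + 1.66 × (12.74% − 1.91%) = 1.91 + 1.66 × 10.83 = 19.8878%
Jensen's α = Rp − E[R] = 21.67% − 19.8878% = 1.7822

1.78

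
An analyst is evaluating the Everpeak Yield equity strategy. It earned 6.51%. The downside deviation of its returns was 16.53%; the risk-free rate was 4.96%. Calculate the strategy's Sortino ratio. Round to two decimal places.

Sortino = (Rp − Rf) / σd = (6.51% − 4.96%) / 16.53% = 1.55% / 16.53% = 0.0938

0.09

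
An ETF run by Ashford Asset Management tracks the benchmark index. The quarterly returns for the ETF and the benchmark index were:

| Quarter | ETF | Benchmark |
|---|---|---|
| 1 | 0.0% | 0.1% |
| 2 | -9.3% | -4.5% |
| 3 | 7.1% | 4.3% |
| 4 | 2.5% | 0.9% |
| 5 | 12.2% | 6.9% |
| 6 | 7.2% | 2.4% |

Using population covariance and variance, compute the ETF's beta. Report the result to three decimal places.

r̄p = 3.2833%,  r̄m = 1.6833%
Cov = Σ(rp − r̄p)(rm − r̄m) / 6 = 23.8214
Var(rm) = Σ(rm − r̄m)² / 6 = 12.6547
β = Cov / Var = 23.8214 / 12.6547 = 1.8824

1.882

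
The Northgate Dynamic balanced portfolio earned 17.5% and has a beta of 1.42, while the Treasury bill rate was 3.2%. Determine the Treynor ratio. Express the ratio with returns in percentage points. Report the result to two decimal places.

10.07

Treynor = (Rp − Rf) / β = (17.5% − 3.2%) / 1.42 = 14.30 / 1.42 = 10.0704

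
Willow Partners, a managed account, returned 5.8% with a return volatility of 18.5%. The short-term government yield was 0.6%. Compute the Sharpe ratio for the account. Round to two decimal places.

0.28

Sharpe = (Rp − Rf) / σp = (5.8% − 0.6%) / 18.5% = 5.20% / 18.5% = 0.2811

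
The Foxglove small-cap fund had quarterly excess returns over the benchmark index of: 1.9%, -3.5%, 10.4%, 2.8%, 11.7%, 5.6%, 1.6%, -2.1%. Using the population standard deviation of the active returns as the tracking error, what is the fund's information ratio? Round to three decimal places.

μ = (1.9 − 3.5 + 10.4 + 2.8 + 11.7 + 5.6 + 1.6 − 2.1) / 8 = 28.40 / 8 = 3.5500%
Σ(r − μ)² = (1.9 − 3.5500)² + (-3.5 − 3.5500)² + (10.4 − 3.5500)² + … = 206.2600
population σ = √(206.2600 / 8) = √25.7825 = 5.0776%
IR = μ / tracking error = 3.5500 / 5.0776 = 0.6991

0.699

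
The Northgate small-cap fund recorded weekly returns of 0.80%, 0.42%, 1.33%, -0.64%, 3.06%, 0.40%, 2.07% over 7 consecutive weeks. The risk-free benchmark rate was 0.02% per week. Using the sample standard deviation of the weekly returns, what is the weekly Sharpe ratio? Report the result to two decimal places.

r̄ = (0.8 + 0.42 + 1.33 − 0.64 + 3.06 + 0.4 + 2.07) / 7 = 7.440 / 7 = 1.0629%
Sample std dev = √[8.8957 / 6] = 1.2176%
Sharpe = (r̄ − rf) / σ = (1.0629 − 0.02) / 1.2176 = 1.0429 / 1.2176 = 0.8565

0.86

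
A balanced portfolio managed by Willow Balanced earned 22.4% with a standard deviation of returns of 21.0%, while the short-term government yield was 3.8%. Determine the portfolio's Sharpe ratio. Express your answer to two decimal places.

Sharpe = (Rp − Rf) / σp = (22.4% − 3.8%) / 21.0% = 18.60% / 21.0% = 0.8857

0.89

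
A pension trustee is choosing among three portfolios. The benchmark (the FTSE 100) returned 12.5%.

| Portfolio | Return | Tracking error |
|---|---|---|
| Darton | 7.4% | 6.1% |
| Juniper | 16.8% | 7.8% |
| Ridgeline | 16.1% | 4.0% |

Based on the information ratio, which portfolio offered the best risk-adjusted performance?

Ridgeline

Darton: IR = (7.4% − 12.5%) / 6.1% = -0.836
Juniper: IR = (16.8% − 12.5%) / 7.8% = 0.551
Ridgeline: IR = (16.1% − 12.5%) / 4.0% = 0.900
Highest: Ridgeline (0.900).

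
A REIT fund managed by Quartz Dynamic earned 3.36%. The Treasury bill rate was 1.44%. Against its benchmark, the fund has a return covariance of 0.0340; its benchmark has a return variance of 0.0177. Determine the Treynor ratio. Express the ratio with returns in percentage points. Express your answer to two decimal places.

1.00

β = Cov / Var = 0.0340 / 0.0177 = 1.9209
Treynor = (Rp − Rf) / β = (3.36% − 1.44%) / 1.9209 = 1.92 / 1.9209 = 0.9995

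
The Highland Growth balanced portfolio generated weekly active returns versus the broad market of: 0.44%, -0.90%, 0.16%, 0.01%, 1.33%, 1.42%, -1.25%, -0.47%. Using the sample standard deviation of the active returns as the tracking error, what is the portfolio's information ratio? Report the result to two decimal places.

0.10

μ = (0.44 − 0.9 + 0.16 + 0.01 + 1.33 + 1.42 − 1.25 − 0.47) / 8 = 0.0925%
Σ(r − μ)² = 6.5296; sample σ = √(6.5296/7) = 0.9658%
IR = μ / tracking error = 0.0925 / 0.9658 = 0.0958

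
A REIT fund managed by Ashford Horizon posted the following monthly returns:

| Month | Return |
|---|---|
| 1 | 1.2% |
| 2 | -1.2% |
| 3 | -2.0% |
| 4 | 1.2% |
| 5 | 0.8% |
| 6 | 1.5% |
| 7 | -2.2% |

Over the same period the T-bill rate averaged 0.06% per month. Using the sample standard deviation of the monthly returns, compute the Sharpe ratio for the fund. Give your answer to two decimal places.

Mean return r̄ = -0.70 / 7 = -0.1000%
Sample σ = √[Σ(r − r̄)² / 6] = √[15.9800 / 6] = √2.6633 = 1.6320%
Sharpe = (r̄ − rf) / σ = (-0.1000 − 0.06) / 1.6320 = -0.1600 / 1.6320 = -0.0980

-0.10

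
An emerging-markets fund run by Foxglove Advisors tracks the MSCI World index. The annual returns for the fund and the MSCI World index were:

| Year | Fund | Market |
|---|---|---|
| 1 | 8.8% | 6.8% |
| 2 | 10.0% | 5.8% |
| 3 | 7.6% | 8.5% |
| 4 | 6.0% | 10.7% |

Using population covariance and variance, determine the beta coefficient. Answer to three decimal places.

r̄p = 8.1000%,  r̄m = 7.9500%
Cov = Σ(rp − r̄p)(rm − r̄m) / 4 = -2.7350
Var(rm) = Σ(rm − r̄m)² / 4 = 3.4525
β = Cov / Var = -2.7350 / 3.4525 = -0.7922

-0.792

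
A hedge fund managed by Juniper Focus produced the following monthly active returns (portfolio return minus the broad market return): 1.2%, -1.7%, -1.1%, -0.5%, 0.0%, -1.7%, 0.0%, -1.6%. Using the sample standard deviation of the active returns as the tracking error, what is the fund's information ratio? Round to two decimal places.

-0.65

μ = (1.2 − 1.7 − 1.1 − 0.5 + 0 − 1.7 + 0 − 1.6) / 8 = -5.40 / 8 = -0.6750%
Sample std dev = √[7.5950 / 7] = 1.0416%
IR = μ / tracking error = -0.6750 / 1.0416 = -0.6480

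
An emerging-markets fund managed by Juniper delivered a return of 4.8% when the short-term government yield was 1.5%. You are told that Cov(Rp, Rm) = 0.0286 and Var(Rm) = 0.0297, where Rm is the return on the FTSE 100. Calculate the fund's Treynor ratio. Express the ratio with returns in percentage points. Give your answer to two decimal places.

β = Cov / Var = 0.0286 / 0.0297 = 0.9630
Treynor = (Rp − Rf) / β = (4.8% − 1.5%) / 0.9630 = 3.30 / 0.9630 = 3.4268

3.43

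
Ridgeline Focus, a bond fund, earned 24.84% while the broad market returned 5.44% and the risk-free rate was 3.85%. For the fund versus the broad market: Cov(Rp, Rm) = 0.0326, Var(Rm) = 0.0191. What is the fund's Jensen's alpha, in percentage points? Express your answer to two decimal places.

β = Cov / Var = 0.0326 / 0.0191 = 1.7068
E[R] = Rf + β(Rm − Rf) = 3.85% + 1.7068 × (5.44% − 3.85%) = 6.5638%
α = Rp − E[R] = 24.84% − 6.5638% = 18.2762

18.28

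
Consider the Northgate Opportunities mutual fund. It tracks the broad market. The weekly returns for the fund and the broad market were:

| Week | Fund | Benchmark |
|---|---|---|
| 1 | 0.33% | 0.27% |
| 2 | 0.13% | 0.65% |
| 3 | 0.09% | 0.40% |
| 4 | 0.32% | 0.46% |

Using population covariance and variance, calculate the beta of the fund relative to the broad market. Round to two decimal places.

r̄p = 0.2175%,  r̄m = 0.4450%
Cov = Σ(rp − r̄p)(rm − r̄m) / 4 = -0.0076
Var(rm) = Σ(rm − r̄m)² / 4 = 0.0187
β = Cov / Var = -0.0076 / 0.0187 = -0.4064

-0.41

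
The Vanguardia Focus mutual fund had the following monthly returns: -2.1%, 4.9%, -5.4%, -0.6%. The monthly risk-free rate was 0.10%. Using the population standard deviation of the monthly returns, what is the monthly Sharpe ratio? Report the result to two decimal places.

-0.24

r̄ = (-2.1 + 4.9 − 5.4 − 0.6) / 4 = -0.8000%
Population std dev = √[55.3800 / 4] = 3.7209%
Sharpe = (r̄ − rf) / σ = (-0.8000 − 0.1) / 3.7209 = -0.9000 / 3.7209 = -0.2419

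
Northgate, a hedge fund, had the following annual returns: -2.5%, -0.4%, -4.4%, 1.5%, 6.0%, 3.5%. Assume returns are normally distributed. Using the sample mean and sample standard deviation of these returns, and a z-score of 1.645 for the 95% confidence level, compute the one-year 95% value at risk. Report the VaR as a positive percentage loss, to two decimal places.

μ = (-2.5 − 0.4 − 4.4 + 1.5 + 6 + 3.5) / 6 = 3.70 / 6 = 0.6167%
Σ(r − μ)² = (-2.5 − 0.6167)² + (-0.4 − 0.6167)² + (-4.4 − 0.6167)² + … = 73.9883
sample σ = √(73.9883 / 5) = √14.7977 = 3.8468%
VaR = −(μ − z·σ) = −(0.6167 − 1.645 × 3.8468) = −(-5.7113) = 5.7113%

5.71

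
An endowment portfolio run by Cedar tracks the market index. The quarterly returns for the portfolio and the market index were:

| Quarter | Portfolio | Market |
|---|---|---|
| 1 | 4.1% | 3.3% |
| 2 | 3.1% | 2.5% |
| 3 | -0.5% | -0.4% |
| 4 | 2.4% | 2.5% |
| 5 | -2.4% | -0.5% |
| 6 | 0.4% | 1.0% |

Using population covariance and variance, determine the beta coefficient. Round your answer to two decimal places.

r̄p = 1.1833%,  r̄m = 1.4000%
Cov = Σ(rp − r̄p)(rm − r̄m) / 6 = 3.1900
Var(rm) = Σ(rm − r̄m)² / 6 = 2.1733
β = Cov / Var = 3.1900 / 2.1733 = 1.4678

1.47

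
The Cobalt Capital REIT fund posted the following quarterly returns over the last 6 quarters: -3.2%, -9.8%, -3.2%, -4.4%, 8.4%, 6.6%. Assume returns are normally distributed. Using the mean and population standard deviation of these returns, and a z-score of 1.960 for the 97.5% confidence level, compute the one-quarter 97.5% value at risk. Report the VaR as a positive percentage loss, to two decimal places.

r̄ = (-3.2 − 9.8 − 3.2 − 4.4 + 8.4 + 6.6) / 6 = -5.60 / 6 = -0.9333%
Σ(r − r̄)² = (-3.2 − (-0.9333))² + (-9.8 − (-0.9333))² + (-3.2 − (-0.9333))² + … = 244.7733
σ = √[244.7733 / 6] = 6.3871%
VaR = −(r̄ − z·σ) = −(-0.9333 − 1.960 × 6.3871) = −(-13.4520) = 13.4520%

13.45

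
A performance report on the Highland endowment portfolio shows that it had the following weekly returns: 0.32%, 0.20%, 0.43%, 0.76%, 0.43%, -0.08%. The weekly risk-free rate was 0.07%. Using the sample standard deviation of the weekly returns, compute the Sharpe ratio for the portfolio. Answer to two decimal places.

0.98

Mean return r̄ = 2.060 / 6 = 0.3433%
Σ(r − r̄)² = (0.32 − 0.3433)² + (0.2 − 0.3433)² + … = 0.3889
σ = √[0.3889 / 5] = 0.2789%
Sharpe = (r̄ − rf) / σ = (0.3433 − 0.07) / 0.2789 = 0.2733 / 0.2789 = 0.9799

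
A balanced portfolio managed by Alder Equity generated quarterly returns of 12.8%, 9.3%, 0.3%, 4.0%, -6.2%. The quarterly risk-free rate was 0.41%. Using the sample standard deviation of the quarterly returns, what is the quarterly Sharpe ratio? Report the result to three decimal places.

r̄ = (12.8 + 9.3 + 0.3 + 4 − 6.2) / 5 = 20.20 / 5 = 4.0400%
Σ(r − r̄)² = 223.2520; sample σ = √(223.2520/4) = 7.4708%
Sharpe = (r̄ − rf) / σ = (4.0400 − 0.41) / 7.4708 = 3.6300 / 7.4708 = 0.4859

0.486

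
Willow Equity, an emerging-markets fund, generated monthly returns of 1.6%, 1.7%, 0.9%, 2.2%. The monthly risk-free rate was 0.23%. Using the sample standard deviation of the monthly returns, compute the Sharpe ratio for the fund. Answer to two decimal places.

r̄ = (1.6 + 1.7 + 0.9 + 2.2) / 4 = 6.40 / 4 = 1.6000%
Σ(r − r̄)² = (1.6 − 1.6000)² + (1.7 − 1.6000)² + (0.9 − 1.6000)² + … = 0.8600
σ = √[0.8600 / 3] = 0.5354%
Sharpe = (r̄ − rf) / σ = (1.6000 − 0.23) / 0.5354 = 1.3700 / 0.5354 = 2.5588

2.56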